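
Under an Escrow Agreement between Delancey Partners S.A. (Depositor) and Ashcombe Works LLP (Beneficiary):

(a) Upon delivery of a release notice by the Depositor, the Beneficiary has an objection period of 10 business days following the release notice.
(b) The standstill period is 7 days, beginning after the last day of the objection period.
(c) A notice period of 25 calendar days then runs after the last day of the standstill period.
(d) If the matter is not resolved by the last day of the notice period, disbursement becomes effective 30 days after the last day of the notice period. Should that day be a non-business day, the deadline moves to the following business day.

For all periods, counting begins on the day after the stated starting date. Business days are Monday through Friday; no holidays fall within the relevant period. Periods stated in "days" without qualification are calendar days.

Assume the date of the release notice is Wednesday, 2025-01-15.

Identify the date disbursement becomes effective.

The last day of the objection period: counting 10 business days from Wednesday, 2025-01-15 (Jan 16, Jan 17, Jan 20, Jan 21, Jan 22, Jan 23, Jan 24, Jan 27, Jan 28, Jan 29, skipping weekends) reaches Wednesday, 2025-01-29.
The last day of the standstill period: 2025-01-29 + 7 days = 2025-02-05.
The last day of the notice period: 25 calendar days after 2025-02-05 is 2025-03-02.
The date disbursement becomes effective: 2025-03-02 + 30 days = 2025-04-01. 2025-04-01 is a Tuesday, so no roll-forward applies.

2025-04-01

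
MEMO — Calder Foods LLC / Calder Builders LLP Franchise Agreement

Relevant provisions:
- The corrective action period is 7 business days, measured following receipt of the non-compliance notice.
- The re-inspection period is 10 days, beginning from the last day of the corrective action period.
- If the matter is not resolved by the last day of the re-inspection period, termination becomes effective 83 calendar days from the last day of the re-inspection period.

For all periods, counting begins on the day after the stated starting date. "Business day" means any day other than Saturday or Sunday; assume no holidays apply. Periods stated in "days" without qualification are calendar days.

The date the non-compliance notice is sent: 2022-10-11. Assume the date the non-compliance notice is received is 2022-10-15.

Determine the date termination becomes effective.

2023-01-26

The last day of the corrective action period: counting 7 business days from Saturday, 2022-10-15 (Oct 17, Oct 18, Oct 19, Oct 20, Oct 21, Oct 24, Oct 25, skipping weekends) reaches Tuesday, 2022-10-25.
Adding 10 calendar days to 2022-10-25 gives 2022-11-04, which is the last day of the re-inspection period.
The date termination becomes effective: 2022-11-04 + 83 days = 2023-01-26.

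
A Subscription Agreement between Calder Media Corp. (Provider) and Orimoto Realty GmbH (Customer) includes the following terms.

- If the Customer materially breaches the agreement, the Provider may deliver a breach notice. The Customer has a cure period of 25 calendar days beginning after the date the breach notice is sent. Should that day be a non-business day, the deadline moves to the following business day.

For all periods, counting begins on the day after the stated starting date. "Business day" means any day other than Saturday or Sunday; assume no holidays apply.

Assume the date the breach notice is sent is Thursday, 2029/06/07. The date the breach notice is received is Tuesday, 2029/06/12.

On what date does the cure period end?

2029/07/02

The last day of the cure period: 2029/06/07 + 25 days = 2029/07/02. 2029/07/02 is a Monday, so no roll-forward applies.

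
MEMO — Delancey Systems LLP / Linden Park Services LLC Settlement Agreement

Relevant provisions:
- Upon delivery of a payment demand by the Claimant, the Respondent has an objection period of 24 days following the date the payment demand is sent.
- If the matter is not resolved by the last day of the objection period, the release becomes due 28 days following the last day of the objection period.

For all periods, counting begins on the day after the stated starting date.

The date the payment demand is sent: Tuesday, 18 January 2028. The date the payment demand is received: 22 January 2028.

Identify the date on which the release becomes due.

10 March 2028

Adding 24 calendar days to 18 January 2028 gives 11 February 2028, which is the last day of the objection period.
Adding 28 calendar days to 11 February 2028 gives 10 March 2028, which is the date on which the release becomes due.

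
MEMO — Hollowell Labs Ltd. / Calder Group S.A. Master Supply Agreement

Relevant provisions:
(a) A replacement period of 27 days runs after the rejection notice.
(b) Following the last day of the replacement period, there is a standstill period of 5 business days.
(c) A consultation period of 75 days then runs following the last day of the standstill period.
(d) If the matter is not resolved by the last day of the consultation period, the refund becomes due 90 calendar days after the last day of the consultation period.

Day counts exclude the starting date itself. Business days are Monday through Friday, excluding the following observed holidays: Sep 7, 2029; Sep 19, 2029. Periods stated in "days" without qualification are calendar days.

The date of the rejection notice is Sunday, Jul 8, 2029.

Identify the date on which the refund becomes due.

The last day of the replacement period: Jul 8, 2029 + 27 days = Aug 4, 2029.
The last day of the standstill period: 5 business days after Saturday, Aug 4, 2029, skipping weekends — Aug 6, Aug 7, Aug 8, Aug 9, Aug 10 — lands on Friday, Aug 10, 2029.
The last day of the consultation period: 75 calendar days after Aug 10, 2029 is Oct 24, 2029.
The date on which the refund becomes due: Oct 24, 2029 + 90 days = Jan 22, 2030.

Jan 22, 2030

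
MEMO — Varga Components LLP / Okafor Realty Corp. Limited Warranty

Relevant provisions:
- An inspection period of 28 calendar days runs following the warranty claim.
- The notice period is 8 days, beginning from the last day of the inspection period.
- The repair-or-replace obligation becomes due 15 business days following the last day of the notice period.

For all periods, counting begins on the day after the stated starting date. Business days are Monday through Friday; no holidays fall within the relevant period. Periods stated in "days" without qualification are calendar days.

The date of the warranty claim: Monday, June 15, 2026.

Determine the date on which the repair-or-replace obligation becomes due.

Adding 28 calendar days to June 15, 2026 gives July 13, 2026, which is the last day of the inspection period.
The last day of the notice period: July 13, 2026 + 8 days = July 21, 2026.
The date on which the repair-or-replace obligation becomes due: 15 business days after Tuesday, July 21, 2026, skipping weekends — Jul 22, Jul 23, Jul 24, Jul 27, …, Aug 7, Aug 10, Aug 11 — lands on Tuesday, August 11, 2026.

August 11, 2026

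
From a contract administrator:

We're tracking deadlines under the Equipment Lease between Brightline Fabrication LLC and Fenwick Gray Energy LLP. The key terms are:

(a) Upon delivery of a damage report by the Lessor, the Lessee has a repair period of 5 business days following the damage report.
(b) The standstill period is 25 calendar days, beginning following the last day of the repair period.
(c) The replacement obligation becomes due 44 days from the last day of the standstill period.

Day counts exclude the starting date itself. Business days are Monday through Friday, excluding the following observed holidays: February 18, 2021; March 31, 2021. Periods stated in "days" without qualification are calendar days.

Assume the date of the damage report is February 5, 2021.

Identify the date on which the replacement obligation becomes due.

April 22, 2021

The last day of the repair period: 5 business days after Friday, February 5, 2021, skipping weekends — Feb 8, Feb 9, Feb 10, Feb 11, Feb 12 — lands on Friday, February 12, 2021.
The last day of the standstill period: 25 calendar days after February 12, 2021 is March 9, 2021.
The date on which the replacement obligation becomes due: March 9, 2021 + 44 days = April 22, 2021.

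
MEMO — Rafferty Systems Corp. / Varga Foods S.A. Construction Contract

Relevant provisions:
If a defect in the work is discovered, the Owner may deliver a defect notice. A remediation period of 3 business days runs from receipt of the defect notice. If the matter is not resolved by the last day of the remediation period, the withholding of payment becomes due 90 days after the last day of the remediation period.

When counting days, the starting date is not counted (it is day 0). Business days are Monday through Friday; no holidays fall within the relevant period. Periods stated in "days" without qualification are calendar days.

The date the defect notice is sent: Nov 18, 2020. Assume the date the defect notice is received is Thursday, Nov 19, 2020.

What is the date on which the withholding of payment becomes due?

Feb 22, 2021

The last day of the remediation period: counting 3 business days from Thursday, Nov 19, 2020 (Nov 20, Nov 23, Nov 24, skipping weekends) reaches Tuesday, Nov 24, 2020.
The date on which the withholding of payment becomes due: Nov 24, 2020 + 90 days = Feb 22, 2021.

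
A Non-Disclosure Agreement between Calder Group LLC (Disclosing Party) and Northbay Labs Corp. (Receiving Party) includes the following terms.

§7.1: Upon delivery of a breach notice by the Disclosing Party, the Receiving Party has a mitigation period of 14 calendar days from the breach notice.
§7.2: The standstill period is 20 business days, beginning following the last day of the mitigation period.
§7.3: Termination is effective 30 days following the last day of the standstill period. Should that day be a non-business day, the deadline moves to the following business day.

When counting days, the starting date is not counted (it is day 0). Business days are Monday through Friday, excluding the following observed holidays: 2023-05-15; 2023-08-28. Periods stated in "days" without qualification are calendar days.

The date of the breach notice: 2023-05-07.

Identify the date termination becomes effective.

2023-07-17

The last day of the mitigation period: 14 calendar days after 2023-05-07 is 2023-05-21.
From Sunday, 2023-05-21, 20 business days (May 22, May 23, May 24, May 25, …, Jun 14, Jun 15, Jun 16, skipping weekends) brings us to Friday, 2023-06-16, which is the last day of the standstill period.
The date termination becomes effective: 30 calendar days after 2023-06-16 is 2023-07-16. That falls on a Sunday, so it rolls to the next business day, Monday, 2023-07-17.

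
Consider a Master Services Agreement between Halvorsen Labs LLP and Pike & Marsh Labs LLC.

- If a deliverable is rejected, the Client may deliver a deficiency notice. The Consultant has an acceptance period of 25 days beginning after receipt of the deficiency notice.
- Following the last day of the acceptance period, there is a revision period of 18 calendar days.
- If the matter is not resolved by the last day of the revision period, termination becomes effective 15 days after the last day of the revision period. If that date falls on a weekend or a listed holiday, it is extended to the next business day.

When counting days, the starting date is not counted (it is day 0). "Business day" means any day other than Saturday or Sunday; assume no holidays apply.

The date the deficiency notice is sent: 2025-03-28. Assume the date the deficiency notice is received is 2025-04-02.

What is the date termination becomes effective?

Adding 25 calendar days to 2025-04-02 gives 2025-04-27, which is the last day of the acceptance period.
The last day of the revision period: 2025-04-27 + 18 days = 2025-05-15.
The date termination becomes effective: 15 calendar days after 2025-05-15 is 2025-05-30. 2025-05-30 is a Friday, so no roll-forward applies.

2025-05-30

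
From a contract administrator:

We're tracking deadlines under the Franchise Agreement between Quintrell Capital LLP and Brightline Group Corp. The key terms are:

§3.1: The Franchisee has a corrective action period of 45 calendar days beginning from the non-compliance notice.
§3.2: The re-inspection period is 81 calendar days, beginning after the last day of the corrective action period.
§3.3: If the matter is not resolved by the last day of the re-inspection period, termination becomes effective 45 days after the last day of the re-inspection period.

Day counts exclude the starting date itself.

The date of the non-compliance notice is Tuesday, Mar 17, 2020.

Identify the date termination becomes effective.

The last day of the corrective action period: 45 calendar days after Mar 17, 2020 is May 1, 2020.
The last day of the re-inspection period: 81 calendar days after May 1, 2020 is Jul 21, 2020.
The date termination becomes effective: Jul 21, 2020 + 45 days = Sep 4, 2020.

Sep 4, 2020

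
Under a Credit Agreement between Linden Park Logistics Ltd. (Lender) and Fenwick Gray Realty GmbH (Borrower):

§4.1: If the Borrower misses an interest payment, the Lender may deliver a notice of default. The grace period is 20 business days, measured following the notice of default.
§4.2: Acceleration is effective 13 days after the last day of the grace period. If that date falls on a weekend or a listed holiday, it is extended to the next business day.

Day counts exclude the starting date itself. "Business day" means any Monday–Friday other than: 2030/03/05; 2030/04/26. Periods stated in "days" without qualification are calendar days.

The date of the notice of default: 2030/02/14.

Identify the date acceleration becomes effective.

The last day of the grace period: 20 business days after Thursday, 2030/02/14, skipping weekends and the listed holiday on Mar 5 — Feb 15, Feb 18, Feb 19, Feb 20, …, Mar 13, Mar 14, Mar 15 — lands on Friday, 2030/03/15.
Adding 13 calendar days to 2030/03/15 gives 2030/03/28, which is the date acceleration becomes effective. 2030/03/28 is a Thursday and is not a listed holiday, so no roll-forward applies.

2030/03/28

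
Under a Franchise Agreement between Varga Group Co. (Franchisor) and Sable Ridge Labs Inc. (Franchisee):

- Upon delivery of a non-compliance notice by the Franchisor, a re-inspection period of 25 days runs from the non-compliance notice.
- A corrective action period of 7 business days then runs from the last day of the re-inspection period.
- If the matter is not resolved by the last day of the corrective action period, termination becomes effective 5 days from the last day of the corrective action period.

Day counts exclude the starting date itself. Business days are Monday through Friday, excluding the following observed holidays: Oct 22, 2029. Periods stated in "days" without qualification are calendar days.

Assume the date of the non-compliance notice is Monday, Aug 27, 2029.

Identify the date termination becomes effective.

Oct 7, 2029

Adding 25 calendar days to Aug 27, 2029 gives Sep 21, 2029, which is the last day of the re-inspection period.
From Friday, Sep 21, 2029, 7 business days (Sep 24, Sep 25, Sep 26, Sep 27, Sep 28, Oct 1, Oct 2, skipping weekends) brings us to Tuesday, Oct 2, 2029, which is the last day of the corrective action period.
The date termination becomes effective: 5 calendar days after Oct 2, 2029 is Oct 7, 2029.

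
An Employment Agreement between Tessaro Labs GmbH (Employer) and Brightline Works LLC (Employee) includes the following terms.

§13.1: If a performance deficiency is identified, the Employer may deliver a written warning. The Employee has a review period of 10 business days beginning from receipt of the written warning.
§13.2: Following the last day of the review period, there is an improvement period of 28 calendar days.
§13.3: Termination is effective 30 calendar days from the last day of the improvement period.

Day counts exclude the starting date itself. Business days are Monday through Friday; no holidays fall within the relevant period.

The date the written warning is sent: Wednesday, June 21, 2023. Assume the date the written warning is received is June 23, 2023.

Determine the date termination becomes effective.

September 3, 2023

From Friday, June 23, 2023, 10 business days (Jun 26, Jun 27, Jun 28, Jun 29, Jun 30, Jul 3, Jul 4, Jul 5, Jul 6, Jul 7, skipping weekends) brings us to Friday, July 7, 2023, which is the last day of the review period.
The last day of the improvement period: 28 calendar days after July 7, 2023 is August 4, 2023.
Adding 30 calendar days to August 4, 2023 gives September 3, 2023, which is the date termination becomes effective.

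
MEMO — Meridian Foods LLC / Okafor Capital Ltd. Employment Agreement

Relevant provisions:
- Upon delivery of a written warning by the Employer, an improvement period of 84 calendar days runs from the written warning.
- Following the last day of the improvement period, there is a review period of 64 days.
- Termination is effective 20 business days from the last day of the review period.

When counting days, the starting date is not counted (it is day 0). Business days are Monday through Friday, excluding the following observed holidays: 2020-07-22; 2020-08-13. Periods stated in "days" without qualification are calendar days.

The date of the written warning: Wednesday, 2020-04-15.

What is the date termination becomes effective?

2020-10-08

The last day of the improvement period: 2020-04-15 + 84 days = 2020-07-08.
Adding 64 calendar days to 2020-07-08 gives 2020-09-10, which is the last day of the review period.
The date termination becomes effective: counting 20 business days from Thursday, 2020-09-10 (Sep 11, Sep 14, Sep 15, Sep 16, …, Oct 6, Oct 7, Oct 8, skipping weekends) reaches Thursday, 2020-10-08.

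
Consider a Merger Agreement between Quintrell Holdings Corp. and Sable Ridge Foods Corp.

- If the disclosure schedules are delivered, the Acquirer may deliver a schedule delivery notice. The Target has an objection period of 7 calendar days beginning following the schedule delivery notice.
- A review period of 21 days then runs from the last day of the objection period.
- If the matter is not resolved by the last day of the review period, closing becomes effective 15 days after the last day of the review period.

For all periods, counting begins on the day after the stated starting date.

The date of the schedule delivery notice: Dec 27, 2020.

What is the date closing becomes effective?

Feb 8, 2021

Adding 7 calendar days to Dec 27, 2020 gives Jan 3, 2021, which is the last day of the objection period.
Adding 21 calendar days to Jan 3, 2021 gives Jan 24, 2021, which is the last day of the review period.
The date closing becomes effective: Jan 24, 2021 + 15 days = Feb 8, 2021.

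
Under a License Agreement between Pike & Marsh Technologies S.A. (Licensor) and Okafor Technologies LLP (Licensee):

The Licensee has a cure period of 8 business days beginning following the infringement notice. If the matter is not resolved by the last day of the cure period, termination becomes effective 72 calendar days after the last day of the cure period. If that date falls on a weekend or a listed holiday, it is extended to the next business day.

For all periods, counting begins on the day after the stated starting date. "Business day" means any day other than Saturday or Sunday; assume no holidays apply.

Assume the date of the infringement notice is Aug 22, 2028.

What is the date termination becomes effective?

Nov 13, 2028

The last day of the cure period: counting 8 business days from Tuesday, Aug 22, 2028 (Aug 23, Aug 24, Aug 25, Aug 28, Aug 29, Aug 30, Aug 31, Sep 1, skipping weekends) reaches Friday, Sep 1, 2028.
The date termination becomes effective: 72 calendar days after Sep 1, 2028 is Nov 12, 2028. That falls on a Sunday, so it rolls to the next business day, Monday, Nov 13, 2028.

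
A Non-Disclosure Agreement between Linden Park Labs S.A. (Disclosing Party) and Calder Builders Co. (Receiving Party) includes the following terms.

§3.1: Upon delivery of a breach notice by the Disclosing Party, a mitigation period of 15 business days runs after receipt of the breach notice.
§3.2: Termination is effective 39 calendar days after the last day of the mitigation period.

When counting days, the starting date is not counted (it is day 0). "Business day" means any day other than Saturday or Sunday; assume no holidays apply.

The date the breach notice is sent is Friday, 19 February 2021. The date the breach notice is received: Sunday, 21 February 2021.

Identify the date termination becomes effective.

The last day of the mitigation period: 15 business days after Sunday, 21 February 2021, skipping weekends — Feb 22, Feb 23, Feb 24, Feb 25, …, Mar 10, Mar 11, Mar 12 — lands on Friday, 12 March 2021.
The date termination becomes effective: 39 calendar days after 12 March 2021 is 20 April 2021.

20 April 2021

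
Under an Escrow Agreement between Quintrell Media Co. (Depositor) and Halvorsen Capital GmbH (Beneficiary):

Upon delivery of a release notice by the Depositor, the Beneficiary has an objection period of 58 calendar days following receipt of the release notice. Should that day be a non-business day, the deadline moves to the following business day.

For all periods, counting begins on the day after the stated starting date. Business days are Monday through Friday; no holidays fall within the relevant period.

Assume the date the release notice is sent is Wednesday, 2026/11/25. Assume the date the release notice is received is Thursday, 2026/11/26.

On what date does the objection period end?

2027/01/25

Adding 58 calendar days to 2026/11/26 gives 2027/01/23, which is the last day of the objection period. That falls on a Saturday, so it rolls to the next business day, Monday, 2027/01/25.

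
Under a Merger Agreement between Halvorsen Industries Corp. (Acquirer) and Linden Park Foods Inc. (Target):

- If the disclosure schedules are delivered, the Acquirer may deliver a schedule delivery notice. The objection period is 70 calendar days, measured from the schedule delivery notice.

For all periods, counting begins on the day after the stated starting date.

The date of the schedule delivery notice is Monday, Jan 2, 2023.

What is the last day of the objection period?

Mar 13, 2023

The last day of the objection period: 70 calendar days after Jan 2, 2023 is Mar 13, 2023.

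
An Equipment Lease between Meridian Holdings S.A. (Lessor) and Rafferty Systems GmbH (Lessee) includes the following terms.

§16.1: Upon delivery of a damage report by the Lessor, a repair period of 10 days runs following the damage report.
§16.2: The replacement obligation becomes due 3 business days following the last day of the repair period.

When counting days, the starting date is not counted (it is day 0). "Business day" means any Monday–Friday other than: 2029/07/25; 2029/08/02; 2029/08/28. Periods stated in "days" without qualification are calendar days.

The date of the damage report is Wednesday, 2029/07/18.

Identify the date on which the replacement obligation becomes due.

Adding 10 calendar days to 2029/07/18 gives 2029/07/28, which is the last day of the repair period.
From Saturday, 2029/07/28, 3 business days (Jul 30, Jul 31, Aug 1, skipping weekends) brings us to Wednesday, 2029/08/01, which is the date on which the replacement obligation becomes due.

2029/08/01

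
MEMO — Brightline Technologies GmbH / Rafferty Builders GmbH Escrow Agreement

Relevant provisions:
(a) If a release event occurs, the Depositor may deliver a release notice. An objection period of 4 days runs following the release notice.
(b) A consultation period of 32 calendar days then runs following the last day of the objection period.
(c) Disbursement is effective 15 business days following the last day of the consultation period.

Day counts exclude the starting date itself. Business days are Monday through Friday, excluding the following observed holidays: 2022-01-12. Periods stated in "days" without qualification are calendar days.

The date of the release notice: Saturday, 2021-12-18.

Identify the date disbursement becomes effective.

2022-02-11

Adding 4 calendar days to 2021-12-18 gives 2021-12-22, which is the last day of the objection period.
The last day of the consultation period: 2021-12-22 + 32 days = 2022-01-23.
The date disbursement becomes effective: counting 15 business days from Sunday, 2022-01-23 (Jan 24, Jan 25, Jan 26, Jan 27, …, Feb 9, Feb 10, Feb 11, skipping weekends) reaches Friday, 2022-02-11.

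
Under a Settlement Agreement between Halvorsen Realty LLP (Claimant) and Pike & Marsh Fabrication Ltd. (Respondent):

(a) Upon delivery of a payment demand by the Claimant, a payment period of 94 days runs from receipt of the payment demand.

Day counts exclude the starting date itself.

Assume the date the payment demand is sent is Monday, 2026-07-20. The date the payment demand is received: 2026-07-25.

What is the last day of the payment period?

The last day of the payment period: 94 calendar days after 2026-07-25 is 2026-10-27.

2026-10-27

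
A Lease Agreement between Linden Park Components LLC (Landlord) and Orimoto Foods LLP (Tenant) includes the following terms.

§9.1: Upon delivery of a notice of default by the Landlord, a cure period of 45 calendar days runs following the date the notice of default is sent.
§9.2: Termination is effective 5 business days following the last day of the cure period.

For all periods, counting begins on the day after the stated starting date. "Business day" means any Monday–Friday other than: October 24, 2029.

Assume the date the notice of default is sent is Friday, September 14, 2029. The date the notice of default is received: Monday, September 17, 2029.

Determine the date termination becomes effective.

November 5, 2029

The last day of the cure period: 45 calendar days after September 14, 2029 is October 29, 2029.
From Monday, October 29, 2029, 5 business days (Oct 30, Oct 31, Nov 1, Nov 2, Nov 5, skipping weekends) brings us to Monday, November 5, 2029, which is the date termination becomes effective.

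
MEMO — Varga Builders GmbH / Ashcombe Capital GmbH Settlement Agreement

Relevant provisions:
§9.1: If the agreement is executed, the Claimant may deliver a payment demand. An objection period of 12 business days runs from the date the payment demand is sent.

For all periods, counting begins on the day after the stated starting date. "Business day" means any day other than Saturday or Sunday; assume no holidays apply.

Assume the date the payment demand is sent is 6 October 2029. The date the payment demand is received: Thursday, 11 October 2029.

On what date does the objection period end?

From Saturday, 6 October 2029, 12 business days (Oct 8, Oct 9, Oct 10, Oct 11, …, Oct 19, Oct 22, Oct 23, skipping weekends) brings us to Tuesday, 23 October 2029, which is the last day of the objection period.

23 October 2029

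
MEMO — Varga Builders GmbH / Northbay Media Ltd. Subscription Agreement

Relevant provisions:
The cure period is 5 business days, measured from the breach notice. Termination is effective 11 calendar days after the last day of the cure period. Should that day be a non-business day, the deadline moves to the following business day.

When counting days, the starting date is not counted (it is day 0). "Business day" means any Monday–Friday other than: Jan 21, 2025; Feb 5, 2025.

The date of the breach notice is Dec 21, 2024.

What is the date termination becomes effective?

The last day of the cure period: 5 business days after Saturday, Dec 21, 2024, skipping weekends — Dec 23, Dec 24, Dec 25, Dec 26, Dec 27 — lands on Friday, Dec 27, 2024.
The date termination becomes effective: Dec 27, 2024 + 11 days = Jan 7, 2025. Jan 7, 2025 is a Tuesday and is not a listed holiday, so no roll-forward applies.

Jan 7, 2025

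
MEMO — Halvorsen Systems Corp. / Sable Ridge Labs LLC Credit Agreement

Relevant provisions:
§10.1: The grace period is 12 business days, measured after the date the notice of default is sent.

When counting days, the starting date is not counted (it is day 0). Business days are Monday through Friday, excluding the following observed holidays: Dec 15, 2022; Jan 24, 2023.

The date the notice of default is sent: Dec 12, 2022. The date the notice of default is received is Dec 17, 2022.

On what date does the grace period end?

The last day of the grace period: 12 business days after Monday, Dec 12, 2022, skipping weekends and the listed holiday on Dec 15 — Dec 13, Dec 14, Dec 16, Dec 19, …, Dec 27, Dec 28, Dec 29 — lands on Thursday, Dec 29, 2022.

Dec 29, 2022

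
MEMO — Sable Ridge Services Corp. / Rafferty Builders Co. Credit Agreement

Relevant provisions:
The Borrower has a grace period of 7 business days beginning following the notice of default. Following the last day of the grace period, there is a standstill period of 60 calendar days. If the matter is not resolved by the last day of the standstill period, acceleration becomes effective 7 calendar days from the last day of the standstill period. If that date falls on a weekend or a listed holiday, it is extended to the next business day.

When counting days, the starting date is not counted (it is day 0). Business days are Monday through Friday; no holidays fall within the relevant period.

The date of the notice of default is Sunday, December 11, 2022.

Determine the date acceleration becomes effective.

The last day of the grace period: 7 business days after Sunday, December 11, 2022, skipping weekends — Dec 12, Dec 13, Dec 14, Dec 15, Dec 16, Dec 19, Dec 20 — lands on Tuesday, December 20, 2022.
The last day of the standstill period: 60 calendar days after December 20, 2022 is February 18, 2023.
The date acceleration becomes effective: February 18, 2023 + 7 days = February 25, 2023. That falls on a Saturday, so it rolls to the next business day, Monday, February 27, 2023.

February 27, 2023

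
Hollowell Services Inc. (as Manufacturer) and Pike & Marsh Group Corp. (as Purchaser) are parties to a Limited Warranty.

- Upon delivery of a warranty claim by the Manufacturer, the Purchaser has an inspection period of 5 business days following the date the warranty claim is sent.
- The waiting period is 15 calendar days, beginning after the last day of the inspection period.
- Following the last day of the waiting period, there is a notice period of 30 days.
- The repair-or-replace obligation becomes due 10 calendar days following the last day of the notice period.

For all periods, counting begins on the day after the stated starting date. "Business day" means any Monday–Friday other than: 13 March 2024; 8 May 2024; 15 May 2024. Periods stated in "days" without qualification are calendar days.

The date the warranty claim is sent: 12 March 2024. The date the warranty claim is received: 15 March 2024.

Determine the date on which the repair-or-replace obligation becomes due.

14 May 2024

The last day of the inspection period: counting 5 business days from Tuesday, 12 March 2024 (Mar 14, Mar 15, Mar 18, Mar 19, Mar 20, skipping weekends and the listed holiday on Mar 13) reaches Wednesday, 20 March 2024.
Adding 15 calendar days to 20 March 2024 gives 4 April 2024, which is the last day of the waiting period.
The last day of the notice period: 30 calendar days after 4 April 2024 is 4 May 2024.
Adding 10 calendar days to 4 May 2024 gives 14 May 2024, which is the date on which the repair-or-replace obligation becomes due.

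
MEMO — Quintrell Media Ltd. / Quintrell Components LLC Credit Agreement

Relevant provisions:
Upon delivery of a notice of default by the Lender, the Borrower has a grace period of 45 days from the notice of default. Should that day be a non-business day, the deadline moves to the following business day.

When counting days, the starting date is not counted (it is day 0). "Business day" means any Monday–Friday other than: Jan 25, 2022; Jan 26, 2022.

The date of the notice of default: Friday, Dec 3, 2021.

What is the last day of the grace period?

Jan 17, 2022

The last day of the grace period: Dec 3, 2021 + 45 days = Jan 17, 2022. Jan 17, 2022 is a Monday and is not a listed holiday, so no roll-forward applies.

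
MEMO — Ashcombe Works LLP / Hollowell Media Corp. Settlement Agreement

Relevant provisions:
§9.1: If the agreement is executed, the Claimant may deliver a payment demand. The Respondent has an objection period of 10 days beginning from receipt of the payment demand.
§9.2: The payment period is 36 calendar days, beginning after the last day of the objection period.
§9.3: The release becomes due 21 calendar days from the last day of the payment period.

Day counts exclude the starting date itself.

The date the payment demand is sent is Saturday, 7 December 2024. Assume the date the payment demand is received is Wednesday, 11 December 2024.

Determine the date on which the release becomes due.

The last day of the objection period: 11 December 2024 + 10 days = 21 December 2024.
The last day of the payment period: 21 December 2024 + 36 days = 26 January 2025.
Adding 21 calendar days to 26 January 2025 gives 16 February 2025, which is the date on which the release becomes due.

16 February 2025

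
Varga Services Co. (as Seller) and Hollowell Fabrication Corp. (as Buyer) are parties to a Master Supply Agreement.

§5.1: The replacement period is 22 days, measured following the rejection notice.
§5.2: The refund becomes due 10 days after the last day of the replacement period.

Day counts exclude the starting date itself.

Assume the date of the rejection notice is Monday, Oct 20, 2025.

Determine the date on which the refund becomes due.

The last day of the replacement period: 22 calendar days after Oct 20, 2025 is Nov 11, 2025.
Adding 10 calendar days to Nov 11, 2025 gives Nov 21, 2025, which is the date on which the refund becomes due.

Nov 21, 2025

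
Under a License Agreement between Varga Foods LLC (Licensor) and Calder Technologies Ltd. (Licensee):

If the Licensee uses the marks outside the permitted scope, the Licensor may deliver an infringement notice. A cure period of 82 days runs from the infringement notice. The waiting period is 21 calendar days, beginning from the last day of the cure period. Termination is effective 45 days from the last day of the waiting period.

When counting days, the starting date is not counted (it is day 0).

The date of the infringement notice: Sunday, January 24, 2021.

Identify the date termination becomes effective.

June 21, 2021

The last day of the cure period: January 24, 2021 + 82 days = April 16, 2021.
Adding 21 calendar days to April 16, 2021 gives May 7, 2021, which is the last day of the waiting period.
The date termination becomes effective: 45 calendar days after May 7, 2021 is June 21, 2021.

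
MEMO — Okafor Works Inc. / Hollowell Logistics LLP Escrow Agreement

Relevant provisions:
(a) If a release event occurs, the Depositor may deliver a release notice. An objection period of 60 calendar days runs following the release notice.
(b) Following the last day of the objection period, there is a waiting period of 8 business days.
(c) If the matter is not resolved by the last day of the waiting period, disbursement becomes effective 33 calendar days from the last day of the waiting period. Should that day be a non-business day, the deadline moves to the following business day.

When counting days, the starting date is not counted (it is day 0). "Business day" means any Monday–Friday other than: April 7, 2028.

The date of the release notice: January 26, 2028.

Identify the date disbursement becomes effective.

May 8, 2028

The last day of the objection period: 60 calendar days after January 26, 2028 is March 26, 2028.
The last day of the waiting period: counting 8 business days from Sunday, March 26, 2028 (Mar 27, Mar 28, Mar 29, Mar 30, Mar 31, Apr 3, Apr 4, Apr 5, skipping weekends) reaches Wednesday, April 5, 2028.
The date disbursement becomes effective: April 5, 2028 + 33 days = May 8, 2028. May 8, 2028 is a Monday and is not a listed holiday, so no roll-forward applies.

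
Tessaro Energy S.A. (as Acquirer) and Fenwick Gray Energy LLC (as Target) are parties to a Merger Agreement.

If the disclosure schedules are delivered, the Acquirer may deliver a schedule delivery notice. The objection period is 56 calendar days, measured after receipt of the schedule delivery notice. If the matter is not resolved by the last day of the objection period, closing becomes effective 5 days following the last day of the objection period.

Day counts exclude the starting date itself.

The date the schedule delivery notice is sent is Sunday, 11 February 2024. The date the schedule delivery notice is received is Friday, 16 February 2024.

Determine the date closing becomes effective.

17 April 2024

The last day of the objection period: 56 calendar days after 16 February 2024 is 12 April 2024.
The date closing becomes effective: 12 April 2024 + 5 days = 17 April 2024.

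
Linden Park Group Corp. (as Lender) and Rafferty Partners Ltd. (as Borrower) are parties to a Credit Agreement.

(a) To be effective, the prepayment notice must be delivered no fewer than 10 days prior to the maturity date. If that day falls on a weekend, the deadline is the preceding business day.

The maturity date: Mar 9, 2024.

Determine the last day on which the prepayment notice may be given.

Feb 28, 2024

Mar 9, 2024 minus 10 days is Feb 28, 2024. That is a Wednesday, so no adjustment is needed.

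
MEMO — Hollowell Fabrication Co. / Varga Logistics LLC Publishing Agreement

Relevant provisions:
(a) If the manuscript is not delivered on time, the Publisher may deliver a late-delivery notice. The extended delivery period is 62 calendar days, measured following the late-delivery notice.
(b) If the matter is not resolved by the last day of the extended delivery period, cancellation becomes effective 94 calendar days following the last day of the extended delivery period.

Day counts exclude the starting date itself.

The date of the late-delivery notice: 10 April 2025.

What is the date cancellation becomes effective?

13 September 2025

Adding 62 calendar days to 10 April 2025 gives 11 June 2025, which is the last day of the extended delivery period.
Adding 94 calendar days to 11 June 2025 gives 13 September 2025, which is the date cancellation becomes effective.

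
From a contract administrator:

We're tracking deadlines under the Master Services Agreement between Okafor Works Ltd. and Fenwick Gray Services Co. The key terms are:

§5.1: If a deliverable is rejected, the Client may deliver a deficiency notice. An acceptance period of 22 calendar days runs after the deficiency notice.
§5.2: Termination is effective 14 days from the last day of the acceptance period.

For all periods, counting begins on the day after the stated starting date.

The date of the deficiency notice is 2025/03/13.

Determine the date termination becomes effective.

2025/04/18

Adding 22 calendar days to 2025/03/13 gives 2025/04/04, which is the last day of the acceptance period.
Adding 14 calendar days to 2025/04/04 gives 2025/04/18, which is the date termination becomes effective.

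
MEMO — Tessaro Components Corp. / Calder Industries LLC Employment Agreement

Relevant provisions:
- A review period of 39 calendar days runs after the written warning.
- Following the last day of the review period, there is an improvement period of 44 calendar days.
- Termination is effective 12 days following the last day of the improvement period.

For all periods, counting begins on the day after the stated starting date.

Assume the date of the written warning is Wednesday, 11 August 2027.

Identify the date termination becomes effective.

The last day of the review period: 11 August 2027 + 39 days = 19 September 2027.
Adding 44 calendar days to 19 September 2027 gives 2 November 2027, which is the last day of the improvement period.
The date termination becomes effective: 2 November 2027 + 12 days = 14 November 2027.

14 November 2027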